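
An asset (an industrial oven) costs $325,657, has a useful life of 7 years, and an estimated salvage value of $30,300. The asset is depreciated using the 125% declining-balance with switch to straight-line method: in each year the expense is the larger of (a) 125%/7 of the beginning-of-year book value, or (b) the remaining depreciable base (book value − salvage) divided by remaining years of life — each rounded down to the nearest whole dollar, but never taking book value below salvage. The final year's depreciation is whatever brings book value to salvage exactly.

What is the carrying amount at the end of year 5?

Depreciable base = $325,657 − $30,300 = $295,357.
Year 1: DB = ⌊$325,657 × 125%/7⌋ = $58,153; SL = ⌊$295,357/7⌋ = $42,193 → take DB $58,153. Book value $267,504.
Year 2: DB = ⌊$267,504 × 125%/7⌋ = $47,768; SL = ⌊$237,204/6⌋ = $39,534 → take DB $47,768. Book value $219,736.
Year 3: DB = ⌊$219,736 × 125%/7⌋ = $39,238; SL = ⌊$189,436/5⌋ = $37,887 → take DB $39,238. Book value $180,498.
Year 4: DB = ⌊$180,498 × 125%/7⌋ = $32,231; SL = ⌊$150,198/4⌋ = $37,549 → take SL $37,549. Book value $142,949.
Year 5: DB = ⌊$142,949 × 125%/7⌋ = $25,526; SL = ⌊$112,649/3⌋ = $37,549 → take SL $37,549. Book value $105,400.

$105,400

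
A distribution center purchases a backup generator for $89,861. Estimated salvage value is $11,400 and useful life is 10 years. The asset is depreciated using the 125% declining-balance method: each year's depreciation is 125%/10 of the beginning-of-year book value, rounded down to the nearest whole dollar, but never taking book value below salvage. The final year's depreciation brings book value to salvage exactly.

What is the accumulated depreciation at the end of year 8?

$58,982

Depreciable base = $89,861 − $11,400 = $78,461.
Year 1: ⌊$89,861 × 125%/10⌋ = $11,232. Book value $78,629.
Year 2: ⌊$78,629 × 125%/10⌋ = $9,828. Book value $68,801.
Year 3: ⌊$68,801 × 125%/10⌋ = $8,600. Book value $60,201.
Year 4: ⌊$60,201 × 125%/10⌋ = $7,525. Book value $52,676.
Year 5: ⌊$52,676 × 125%/10⌋ = $6,584. Book value $46,092.
Year 6: ⌊$46,092 × 125%/10⌋ = $5,761. Book value $40,331.
Year 7: ⌊$40,331 × 125%/10⌋ = $5,041. Book value $35,290.
Year 8: ⌊$35,290 × 125%/10⌋ = $4,411. Book value $30,879.
Accumulated through year 8 = $89,861 − $30,879 = $58,982.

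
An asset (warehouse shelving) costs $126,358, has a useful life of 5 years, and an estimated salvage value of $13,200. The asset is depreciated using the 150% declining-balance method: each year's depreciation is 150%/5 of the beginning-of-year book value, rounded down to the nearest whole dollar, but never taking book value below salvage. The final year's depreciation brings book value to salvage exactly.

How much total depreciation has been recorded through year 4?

Depreciable base = $126,358 − $13,200 = $113,158.
Year 1: ⌊$126,358 × 150%/5⌋ = $37,907. Book value $88,451.
Year 2: ⌊$88,451 × 150%/5⌋ = $26,535. Book value $61,916.
Year 3: ⌊$61,916 × 150%/5⌋ = $18,574. Book value $43,342.
Year 4: ⌊$43,342 × 150%/5⌋ = $13,002. Book value $30,340.
Accumulated through year 4 = $126,358 − $30,340 = $96,018.

$96,018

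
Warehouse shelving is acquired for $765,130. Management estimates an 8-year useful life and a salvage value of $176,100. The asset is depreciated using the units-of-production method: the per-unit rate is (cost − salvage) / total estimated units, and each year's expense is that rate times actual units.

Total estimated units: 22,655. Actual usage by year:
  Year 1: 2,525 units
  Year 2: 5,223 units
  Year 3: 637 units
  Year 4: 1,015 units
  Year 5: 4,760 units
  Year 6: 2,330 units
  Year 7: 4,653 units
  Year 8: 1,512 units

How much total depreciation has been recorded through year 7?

$549,718

Depreciable base = $765,130 − $176,100 = $589,030.
Rate = $589,030 / 22,655 units = $26 per unit.
Year 1: 2,525 × $26 = $65,650. Book value $699,480.
Year 2: 5,223 × $26 = $135,798. Book value $563,682.
Year 3: 637 × $26 = $16,562. Book value $547,120.
Year 4: 1,015 × $26 = $26,390. Book value $520,730.
Year 5: 4,760 × $26 = $123,760. Book value $396,970.
Year 6: 2,330 × $26 = $60,580. Book value $336,390.
Year 7: 4,653 × $26 = $120,978. Book value $215,412.
Accumulated through year 7 = $765,130 − $215,412 = $549,718.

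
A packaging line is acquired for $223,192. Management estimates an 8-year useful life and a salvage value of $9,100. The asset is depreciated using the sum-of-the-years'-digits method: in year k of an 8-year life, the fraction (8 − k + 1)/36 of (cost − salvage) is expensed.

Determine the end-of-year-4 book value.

Depreciable base = $223,192 − $9,100 = $214,092.
Sum of the years' digits = 8+7+6+5+4+3+2+1 = 36.
Year 1: $214,092 × 8/36 = $47,576. Book value $175,616.
Year 2: $214,092 × 7/36 = $41,629. Book value $133,987.
Year 3: $214,092 × 6/36 = $35,682. Book value $98,305.
Year 4: $214,092 × 5/36 = $29,735. Book value $68,570.

$68,570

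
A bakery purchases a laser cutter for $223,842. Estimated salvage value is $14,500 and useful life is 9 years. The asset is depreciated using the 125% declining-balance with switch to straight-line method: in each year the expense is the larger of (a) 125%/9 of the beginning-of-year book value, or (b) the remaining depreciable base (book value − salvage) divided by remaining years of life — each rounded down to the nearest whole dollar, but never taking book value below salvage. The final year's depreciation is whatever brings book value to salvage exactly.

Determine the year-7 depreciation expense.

Depreciable base = $223,842 − $14,500 = $209,342.
Year 1: DB = ⌊$223,842 × 125%/9⌋ = $31,089; SL = ⌊$209,342/9⌋ = $23,260 → take DB $31,089. Book value $192,753.
Year 2: DB = ⌊$192,753 × 125%/9⌋ = $26,771; SL = ⌊$178,253/8⌋ = $22,281 → take DB $26,771. Book value $165,982.
Year 3: DB = ⌊$165,982 × 125%/9⌋ = $23,053; SL = ⌊$151,482/7⌋ = $21,640 → take DB $23,053. Book value $142,929.
Year 4: DB = ⌊$142,929 × 125%/9⌋ = $19,851; SL = ⌊$128,429/6⌋ = $21,404 → take SL $21,404. Book value $121,525.
Year 5: DB = ⌊$121,525 × 125%/9⌋ = $16,878; SL = ⌊$107,025/5⌋ = $21,405 → take SL $21,405. Book value $100,120.
Year 6: DB = ⌊$100,120 × 125%/9⌋ = $13,905; SL = ⌊$85,620/4⌋ = $21,405 → take SL $21,405. Book value $78,715.
Year 7: DB = ⌊$78,715 × 125%/9⌋ = $10,932; SL = ⌊$64,215/3⌋ = $21,405 → take SL $21,405. Book value $57,310.

$21,405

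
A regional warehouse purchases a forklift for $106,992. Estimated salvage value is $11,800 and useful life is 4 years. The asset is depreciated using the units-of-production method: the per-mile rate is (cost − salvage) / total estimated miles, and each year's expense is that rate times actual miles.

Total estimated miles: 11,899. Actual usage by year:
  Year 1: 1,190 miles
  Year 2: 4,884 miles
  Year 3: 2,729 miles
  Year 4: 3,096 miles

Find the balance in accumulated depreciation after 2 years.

$48,592

Depreciable base = $106,992 − $11,800 = $95,192.
Rate = $95,192 / 11,899 miles = $8 per mile.
Year 1: 1,190 × $8 = $9,520. Book value $97,472.
Year 2: 4,884 × $8 = $39,072. Book value $58,400.
Accumulated through year 2 = $106,992 − $58,400 = $48,592.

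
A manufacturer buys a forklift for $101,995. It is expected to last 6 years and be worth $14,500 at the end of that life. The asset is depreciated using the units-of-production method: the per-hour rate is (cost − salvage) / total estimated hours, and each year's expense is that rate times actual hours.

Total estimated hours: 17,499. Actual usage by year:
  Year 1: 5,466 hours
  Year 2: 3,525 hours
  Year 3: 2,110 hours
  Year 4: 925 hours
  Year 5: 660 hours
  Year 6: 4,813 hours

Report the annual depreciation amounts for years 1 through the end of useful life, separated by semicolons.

$27,330; $17,625; $10,550; $4,625; $3,300; $24,065

Depreciable base = $101,995 − $14,500 = $87,495.
Rate = $87,495 / 17,499 hours = $5 per hour.
Year 1: 5,466 × $5 = $27,330. Book value $74,665.
Year 2: 3,525 × $5 = $17,625. Book value $57,040.
Year 3: 2,110 × $5 = $10,550. Book value $46,490.
Year 4: 925 × $5 = $4,625. Book value $41,865.
Year 5: 660 × $5 = $3,300. Book value $38,565.
Year 6: 4,813 × $5 = $24,065. Book value $14,500.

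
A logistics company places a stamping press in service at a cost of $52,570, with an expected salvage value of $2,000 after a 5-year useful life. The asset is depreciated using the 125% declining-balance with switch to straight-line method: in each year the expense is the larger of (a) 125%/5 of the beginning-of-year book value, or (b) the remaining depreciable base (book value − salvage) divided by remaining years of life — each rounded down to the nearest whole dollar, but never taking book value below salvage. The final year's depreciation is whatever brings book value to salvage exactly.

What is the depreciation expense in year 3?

Depreciable base = $52,570 − $2,000 = $50,570.
Year 1: DB = ⌊$52,570 × 125%/5⌋ = $13,142; SL = ⌊$50,570/5⌋ = $10,114 → take DB $13,142. Book value $39,428.
Year 2: DB = ⌊$39,428 × 125%/5⌋ = $9,857; SL = ⌊$37,428/4⌋ = $9,357 → take DB $9,857. Book value $29,571.
Year 3: DB = ⌊$29,571 × 125%/5⌋ = $7,392; SL = ⌊$27,571/3⌋ = $9,190 → take SL $9,190. Book value $20,381.

$9,190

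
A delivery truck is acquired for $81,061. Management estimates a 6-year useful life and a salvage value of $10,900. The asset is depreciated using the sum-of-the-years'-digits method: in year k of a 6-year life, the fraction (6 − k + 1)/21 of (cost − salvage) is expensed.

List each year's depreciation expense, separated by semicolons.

Depreciable base = $81,061 − $10,900 = $70,161.
Sum of the years' digits = 6+5+4+3+2+1 = 21.
Year 1: $70,161 × 6/21 = $20,046. Book value $61,015.
Year 2: $70,161 × 5/21 = $16,705. Book value $44,310.
Year 3: $70,161 × 4/21 = $13,364. Book value $30,946.
Year 4: $70,161 × 3/21 = $10,023. Book value $20,923.
Year 5: $70,161 × 2/21 = $6,682. Book value $14,241.
Year 6: $70,161 × 1/21 = $3,341. Book value $10,900.

$20,046; $16,705; $13,364; $10,023; $6,682; $3,341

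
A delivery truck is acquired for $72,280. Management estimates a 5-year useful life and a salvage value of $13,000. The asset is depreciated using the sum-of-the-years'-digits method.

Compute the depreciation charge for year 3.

$11,856

Depreciable base = $72,280 − $13,000 = $59,280.
Sum of the years' digits = 5+4+3+2+1 = 15.
Year 1: $59,280 × 5/15 = $19,760. Book value $52,520.
Year 2: $59,280 × 4/15 = $15,808. Book value $36,712.
Year 3: $59,280 × 3/15 = $11,856. Book value $24,856.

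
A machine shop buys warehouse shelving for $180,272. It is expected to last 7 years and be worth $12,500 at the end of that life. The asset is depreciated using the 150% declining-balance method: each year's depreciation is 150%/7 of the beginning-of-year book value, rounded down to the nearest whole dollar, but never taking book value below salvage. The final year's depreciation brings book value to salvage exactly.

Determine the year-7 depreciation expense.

$29,916

Depreciable base = $180,272 − $12,500 = $167,772.
Year 1: ⌊$180,272 × 150%/7⌋ = $38,629. Book value $141,643.
Year 2: ⌊$141,643 × 150%/7⌋ = $30,352. Book value $111,291.
Year 3: ⌊$111,291 × 150%/7⌋ = $23,848. Book value $87,443.
Year 4: ⌊$87,443 × 150%/7⌋ = $18,737. Book value $68,706.
Year 5: ⌊$68,706 × 150%/7⌋ = $14,722. Book value $53,984.
Year 6: ⌊$53,984 × 150%/7⌋ = $11,568. Book value $42,416.
Year 7 (final): $42,416 − $12,500 = $29,916. Book value $12,500.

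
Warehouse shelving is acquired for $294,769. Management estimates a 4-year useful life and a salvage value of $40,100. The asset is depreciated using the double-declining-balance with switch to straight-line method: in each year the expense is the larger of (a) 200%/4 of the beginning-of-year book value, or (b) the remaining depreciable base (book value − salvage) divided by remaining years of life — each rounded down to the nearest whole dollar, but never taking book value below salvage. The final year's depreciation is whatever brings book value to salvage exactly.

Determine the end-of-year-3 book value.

$40,100

Depreciable base = $294,769 − $40,100 = $254,669.
Year 1: DB = ⌊$294,769 × 200%/4⌋ = $147,384; SL = ⌊$254,669/4⌋ = $63,667 → take DB $147,384. Book value $147,385.
Year 2: DB = ⌊$147,385 × 200%/4⌋ = $73,692; SL = ⌊$107,285/3⌋ = $35,761 → take DB $73,692. Book value $73,693.
Year 3: DB = ⌊$73,693 × 200%/4⌋ = $36,846; SL = ⌊$33,593/2⌋ = $16,796 → take DB $36,846, capped at $33,593. Book value $40,100.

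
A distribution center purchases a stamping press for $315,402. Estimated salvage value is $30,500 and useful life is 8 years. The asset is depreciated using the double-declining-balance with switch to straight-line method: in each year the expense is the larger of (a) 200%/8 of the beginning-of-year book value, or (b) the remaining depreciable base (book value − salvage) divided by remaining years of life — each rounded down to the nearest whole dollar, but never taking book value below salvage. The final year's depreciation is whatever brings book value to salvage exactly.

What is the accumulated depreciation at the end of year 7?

$273,300

Depreciable base = $315,402 − $30,500 = $284,902.
Year 1: DB = ⌊$315,402 × 200%/8⌋ = $78,850; SL = ⌊$284,902/8⌋ = $35,612 → take DB $78,850. Book value $236,552.
Year 2: DB = ⌊$236,552 × 200%/8⌋ = $59,138; SL = ⌊$206,052/7⌋ = $29,436 → take DB $59,138. Book value $177,414.
Year 3: DB = ⌊$177,414 × 200%/8⌋ = $44,353; SL = ⌊$146,914/6⌋ = $24,485 → take DB $44,353. Book value $133,061.
Year 4: DB = ⌊$133,061 × 200%/8⌋ = $33,265; SL = ⌊$102,561/5⌋ = $20,512 → take DB $33,265. Book value $99,796.
Year 5: DB = ⌊$99,796 × 200%/8⌋ = $24,949; SL = ⌊$69,296/4⌋ = $17,324 → take DB $24,949. Book value $74,847.
Year 6: DB = ⌊$74,847 × 200%/8⌋ = $18,711; SL = ⌊$44,347/3⌋ = $14,782 → take DB $18,711. Book value $56,136.
Year 7: DB = ⌊$56,136 × 200%/8⌋ = $14,034; SL = ⌊$25,636/2⌋ = $12,818 → take DB $14,034. Book value $42,102.
Accumulated through year 7 = $315,402 − $42,102 = $273,300.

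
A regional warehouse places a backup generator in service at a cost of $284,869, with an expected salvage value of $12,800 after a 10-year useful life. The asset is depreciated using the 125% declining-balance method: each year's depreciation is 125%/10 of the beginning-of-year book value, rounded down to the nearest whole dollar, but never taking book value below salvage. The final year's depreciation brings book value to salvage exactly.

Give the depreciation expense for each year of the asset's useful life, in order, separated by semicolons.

$35,608; $31,157; $27,263; $23,855; $20,873; $18,264; $15,981; $13,983; $12,235; $72,850

Depreciable base = $284,869 − $12,800 = $272,069.
Year 1: ⌊$284,869 × 125%/10⌋ = $35,608. Book value $249,261.
Year 2: ⌊$249,261 × 125%/10⌋ = $31,157. Book value $218,104.
Year 3: ⌊$218,104 × 125%/10⌋ = $27,263. Book value $190,841.
Year 4: ⌊$190,841 × 125%/10⌋ = $23,855. Book value $166,986.
Year 5: ⌊$166,986 × 125%/10⌋ = $20,873. Book value $146,113.
Year 6: ⌊$146,113 × 125%/10⌋ = $18,264. Book value $127,849.
Year 7: ⌊$127,849 × 125%/10⌋ = $15,981. Book value $111,868.
Year 8: ⌊$111,868 × 125%/10⌋ = $13,983. Book value $97,885.
Year 9: ⌊$97,885 × 125%/10⌋ = $12,235. Book value $85,650.
Year 10 (final): $85,650 − $12,800 = $72,850. Book value $12,800.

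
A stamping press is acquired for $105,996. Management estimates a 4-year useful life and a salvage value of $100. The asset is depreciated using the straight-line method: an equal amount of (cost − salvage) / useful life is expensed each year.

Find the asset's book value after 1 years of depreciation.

$79,522

Depreciable base = $105,996 − $100 = $105,896.
Annual expense = $105,896 / 4 = $26,474.
End of year 1: book value $79,522.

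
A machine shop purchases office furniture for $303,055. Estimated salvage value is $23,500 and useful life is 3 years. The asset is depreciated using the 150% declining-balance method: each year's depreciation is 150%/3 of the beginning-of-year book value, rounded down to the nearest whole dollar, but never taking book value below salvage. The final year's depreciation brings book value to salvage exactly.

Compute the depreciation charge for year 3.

$52,264

Depreciable base = $303,055 − $23,500 = $279,555.
Year 1: ⌊$303,055 × 150%/3⌋ = $151,527. Book value $151,528.
Year 2: ⌊$151,528 × 150%/3⌋ = $75,764. Book value $75,764.
Year 3 (final): $75,764 − $23,500 = $52,264. Book value $23,500.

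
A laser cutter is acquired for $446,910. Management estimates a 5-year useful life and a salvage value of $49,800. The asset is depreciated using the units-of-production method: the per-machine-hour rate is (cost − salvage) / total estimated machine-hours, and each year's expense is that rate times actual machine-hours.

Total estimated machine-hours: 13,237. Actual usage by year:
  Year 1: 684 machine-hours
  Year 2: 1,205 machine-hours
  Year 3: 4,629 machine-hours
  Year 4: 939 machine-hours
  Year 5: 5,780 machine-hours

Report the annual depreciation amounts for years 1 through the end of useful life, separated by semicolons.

Depreciable base = $446,910 − $49,800 = $397,110.
Rate = $397,110 / 13,237 machine-hours = $30 per machine-hour.
Year 1: 684 × $30 = $20,520. Book value $426,390.
Year 2: 1,205 × $30 = $36,150. Book value $390,240.
Year 3: 4,629 × $30 = $138,870. Book value $251,370.
Year 4: 939 × $30 = $28,170. Book value $223,200.
Year 5: 5,780 × $30 = $173,400. Book value $49,800.

$20,520; $36,150; $138,870; $28,170; $173,400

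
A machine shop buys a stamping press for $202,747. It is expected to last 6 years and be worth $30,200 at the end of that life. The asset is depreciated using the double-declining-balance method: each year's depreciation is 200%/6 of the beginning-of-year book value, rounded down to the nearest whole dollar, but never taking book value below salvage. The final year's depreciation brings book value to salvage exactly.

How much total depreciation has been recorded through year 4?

$162,697

Depreciable base = $202,747 − $30,200 = $172,547.
Year 1: ⌊$202,747 × 200%/6⌋ = $67,582. Book value $135,165.
Year 2: ⌊$135,165 × 200%/6⌋ = $45,055. Book value $90,110.
Year 3: ⌊$90,110 × 200%/6⌋ = $30,036. Book value $60,074.
Year 4: ⌊$60,074 × 200%/6⌋ = $20,024. Book value $40,050.
Accumulated through year 4 = $202,747 − $40,050 = $162,697.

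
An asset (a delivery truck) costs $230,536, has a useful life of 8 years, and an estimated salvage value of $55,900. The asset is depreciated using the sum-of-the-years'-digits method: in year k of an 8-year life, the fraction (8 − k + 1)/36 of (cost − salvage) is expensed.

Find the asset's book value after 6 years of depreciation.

$70,453

Depreciable base = $230,536 − $55,900 = $174,636.
Sum of the years' digits = 8+7+6+5+4+3+2+1 = 36.
Year 1: $174,636 × 8/36 = $38,808. Book value $191,728.
Year 2: $174,636 × 7/36 = $33,957. Book value $157,771.
Year 3: $174,636 × 6/36 = $29,106. Book value $128,665.
Year 4: $174,636 × 5/36 = $24,255. Book value $104,410.
Year 5: $174,636 × 4/36 = $19,404. Book value $85,006.
Year 6: $174,636 × 3/36 = $14,553. Book value $70,453.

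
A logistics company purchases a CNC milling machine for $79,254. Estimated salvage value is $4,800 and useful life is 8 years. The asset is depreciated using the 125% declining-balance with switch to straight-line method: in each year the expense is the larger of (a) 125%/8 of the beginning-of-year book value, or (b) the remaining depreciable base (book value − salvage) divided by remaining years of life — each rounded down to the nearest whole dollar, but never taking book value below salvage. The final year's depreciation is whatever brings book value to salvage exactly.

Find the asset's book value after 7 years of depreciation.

$13,362

Depreciable base = $79,254 − $4,800 = $74,454.
Year 1: DB = ⌊$79,254 × 125%/8⌋ = $12,383; SL = ⌊$74,454/8⌋ = $9,306 → take DB $12,383. Book value $66,871.
Year 2: DB = ⌊$66,871 × 125%/8⌋ = $10,448; SL = ⌊$62,071/7⌋ = $8,867 → take DB $10,448. Book value $56,423.
Year 3: DB = ⌊$56,423 × 125%/8⌋ = $8,816; SL = ⌊$51,623/6⌋ = $8,603 → take DB $8,816. Book value $47,607.
Year 4: DB = ⌊$47,607 × 125%/8⌋ = $7,438; SL = ⌊$42,807/5⌋ = $8,561 → take SL $8,561. Book value $39,046.
Year 5: DB = ⌊$39,046 × 125%/8⌋ = $6,100; SL = ⌊$34,246/4⌋ = $8,561 → take SL $8,561. Book value $30,485.
Year 6: DB = ⌊$30,485 × 125%/8⌋ = $4,763; SL = ⌊$25,685/3⌋ = $8,561 → take SL $8,561. Book value $21,924.
Year 7: DB = ⌊$21,924 × 125%/8⌋ = $3,425; SL = ⌊$17,124/2⌋ = $8,562 → take SL $8,562. Book value $13,362.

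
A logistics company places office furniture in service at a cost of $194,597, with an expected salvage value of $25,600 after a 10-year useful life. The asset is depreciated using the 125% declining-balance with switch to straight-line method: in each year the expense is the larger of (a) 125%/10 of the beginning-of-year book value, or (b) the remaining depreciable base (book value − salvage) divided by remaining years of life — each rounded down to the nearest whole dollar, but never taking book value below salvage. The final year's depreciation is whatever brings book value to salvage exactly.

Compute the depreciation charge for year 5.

Depreciable base = $194,597 − $25,600 = $168,997.
Year 1: DB = ⌊$194,597 × 125%/10⌋ = $24,324; SL = ⌊$168,997/10⌋ = $16,899 → take DB $24,324. Book value $170,273.
Year 2: DB = ⌊$170,273 × 125%/10⌋ = $21,284; SL = ⌊$144,673/9⌋ = $16,074 → take DB $21,284. Book value $148,989.
Year 3: DB = ⌊$148,989 × 125%/10⌋ = $18,623; SL = ⌊$123,389/8⌋ = $15,423 → take DB $18,623. Book value $130,366.
Year 4: DB = ⌊$130,366 × 125%/10⌋ = $16,295; SL = ⌊$104,766/7⌋ = $14,966 → take DB $16,295. Book value $114,071.
Year 5: DB = ⌊$114,071 × 125%/10⌋ = $14,258; SL = ⌊$88,471/6⌋ = $14,745 → take SL $14,745. Book value $99,326.

$14,745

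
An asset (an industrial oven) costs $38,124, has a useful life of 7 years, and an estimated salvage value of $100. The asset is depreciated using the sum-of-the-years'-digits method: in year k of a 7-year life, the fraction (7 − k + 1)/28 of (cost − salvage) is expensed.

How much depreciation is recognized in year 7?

$1,358

Depreciable base = $38,124 − $100 = $38,024.
Sum of the years' digits = 7+6+5+4+3+2+1 = 28.
Year 1: $38,024 × 7/28 = $9,506. Book value $28,618.
Year 2: $38,024 × 6/28 = $8,148. Book value $20,470.
Year 3: $38,024 × 5/28 = $6,790. Book value $13,680.
Year 4: $38,024 × 4/28 = $5,432. Book value $8,248.
Year 5: $38,024 × 3/28 = $4,074. Book value $4,174.
Year 6: $38,024 × 2/28 = $2,716. Book value $1,458.
Year 7: $38,024 × 1/28 = $1,358. Book value $100.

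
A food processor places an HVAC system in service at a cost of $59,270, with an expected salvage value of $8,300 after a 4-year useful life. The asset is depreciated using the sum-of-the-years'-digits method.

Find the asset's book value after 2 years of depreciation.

$23,591

Depreciable base = $59,270 − $8,300 = $50,970.
Sum of the years' digits = 4+3+2+1 = 10.
Year 1: $50,970 × 4/10 = $20,388. Book value $38,882.
Year 2: $50,970 × 3/10 = $15,291. Book value $23,591.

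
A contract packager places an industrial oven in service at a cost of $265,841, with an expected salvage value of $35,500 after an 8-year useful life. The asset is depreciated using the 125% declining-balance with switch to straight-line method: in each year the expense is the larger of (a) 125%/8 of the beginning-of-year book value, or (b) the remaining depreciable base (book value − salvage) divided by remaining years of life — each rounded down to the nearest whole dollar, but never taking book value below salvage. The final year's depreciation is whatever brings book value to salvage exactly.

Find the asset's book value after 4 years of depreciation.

$134,736

Depreciable base = $265,841 − $35,500 = $230,341.
Year 1: DB = ⌊$265,841 × 125%/8⌋ = $41,537; SL = ⌊$230,341/8⌋ = $28,792 → take DB $41,537. Book value $224,304.
Year 2: DB = ⌊$224,304 × 125%/8⌋ = $35,047; SL = ⌊$188,804/7⌋ = $26,972 → take DB $35,047. Book value $189,257.
Year 3: DB = ⌊$189,257 × 125%/8⌋ = $29,571; SL = ⌊$153,757/6⌋ = $25,626 → take DB $29,571. Book value $159,686.
Year 4: DB = ⌊$159,686 × 125%/8⌋ = $24,950; SL = ⌊$124,186/5⌋ = $24,837 → take DB $24,950. Book value $134,736.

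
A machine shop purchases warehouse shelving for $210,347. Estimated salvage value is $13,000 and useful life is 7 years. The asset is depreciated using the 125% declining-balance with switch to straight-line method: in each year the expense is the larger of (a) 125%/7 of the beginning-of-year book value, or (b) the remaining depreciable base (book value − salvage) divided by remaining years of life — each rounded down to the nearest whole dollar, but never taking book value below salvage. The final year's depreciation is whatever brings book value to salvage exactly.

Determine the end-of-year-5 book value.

Depreciable base = $210,347 − $13,000 = $197,347.
Year 1: DB = ⌊$210,347 × 125%/7⌋ = $37,561; SL = ⌊$197,347/7⌋ = $28,192 → take DB $37,561. Book value $172,786.
Year 2: DB = ⌊$172,786 × 125%/7⌋ = $30,854; SL = ⌊$159,786/6⌋ = $26,631 → take DB $30,854. Book value $141,932.
Year 3: DB = ⌊$141,932 × 125%/7⌋ = $25,345; SL = ⌊$128,932/5⌋ = $25,786 → take SL $25,786. Book value $116,146.
Year 4: DB = ⌊$116,146 × 125%/7⌋ = $20,740; SL = ⌊$103,146/4⌋ = $25,786 → take SL $25,786. Book value $90,360.
Year 5: DB = ⌊$90,360 × 125%/7⌋ = $16,135; SL = ⌊$77,360/3⌋ = $25,786 → take SL $25,786. Book value $64,574.

$64,574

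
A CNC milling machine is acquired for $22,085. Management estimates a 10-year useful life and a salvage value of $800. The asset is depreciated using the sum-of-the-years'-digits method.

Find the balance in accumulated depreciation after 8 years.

Depreciable base = $22,085 − $800 = $21,285.
Sum of the years' digits = 10+9+8+7+6+5+4+3+2+1 = 55.
Year 1: $21,285 × 10/55 = $3,870. Book value $18,215.
Year 2: $21,285 × 9/55 = $3,483. Book value $14,732.
Year 3: $21,285 × 8/55 = $3,096. Book value $11,636.
Year 4: $21,285 × 7/55 = $2,709. Book value $8,927.
Year 5: $21,285 × 6/55 = $2,322. Book value $6,605.
Year 6: $21,285 × 5/55 = $1,935. Book value $4,670.
Year 7: $21,285 × 4/55 = $1,548. Book value $3,122.
Year 8: $21,285 × 3/55 = $1,161. Book value $1,961.
Accumulated through year 8 = $22,085 − $1,961 = $20,124.

$20,124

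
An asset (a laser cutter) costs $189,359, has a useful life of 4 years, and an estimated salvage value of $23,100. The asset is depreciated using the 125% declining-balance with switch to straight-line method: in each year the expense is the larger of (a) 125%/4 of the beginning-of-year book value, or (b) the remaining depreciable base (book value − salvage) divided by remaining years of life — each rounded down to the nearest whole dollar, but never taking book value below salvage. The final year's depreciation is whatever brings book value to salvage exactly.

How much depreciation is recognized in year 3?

$33,201

Depreciable base = $189,359 − $23,100 = $166,259.
Year 1: DB = ⌊$189,359 × 125%/4⌋ = $59,174; SL = ⌊$166,259/4⌋ = $41,564 → take DB $59,174. Book value $130,185.
Year 2: DB = ⌊$130,185 × 125%/4⌋ = $40,682; SL = ⌊$107,085/3⌋ = $35,695 → take DB $40,682. Book value $89,503.
Year 3: DB = ⌊$89,503 × 125%/4⌋ = $27,969; SL = ⌊$66,403/2⌋ = $33,201 → take SL $33,201. Book value $56,302.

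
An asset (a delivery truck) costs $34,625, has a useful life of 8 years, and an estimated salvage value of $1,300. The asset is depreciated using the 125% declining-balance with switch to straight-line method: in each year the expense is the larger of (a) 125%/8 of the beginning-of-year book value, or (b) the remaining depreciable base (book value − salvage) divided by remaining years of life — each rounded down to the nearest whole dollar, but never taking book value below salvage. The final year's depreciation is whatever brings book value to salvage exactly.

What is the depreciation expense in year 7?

$3,892

Depreciable base = $34,625 − $1,300 = $33,325.
Year 1: DB = ⌊$34,625 × 125%/8⌋ = $5,410; SL = ⌊$33,325/8⌋ = $4,165 → take DB $5,410. Book value $29,215.
Year 2: DB = ⌊$29,215 × 125%/8⌋ = $4,564; SL = ⌊$27,915/7⌋ = $3,987 → take DB $4,564. Book value $24,651.
Year 3: DB = ⌊$24,651 × 125%/8⌋ = $3,851; SL = ⌊$23,351/6⌋ = $3,891 → take SL $3,891. Book value $20,760.
Year 4: DB = ⌊$20,760 × 125%/8⌋ = $3,243; SL = ⌊$19,460/5⌋ = $3,892 → take SL $3,892. Book value $16,868.
Year 5: DB = ⌊$16,868 × 125%/8⌋ = $2,635; SL = ⌊$15,568/4⌋ = $3,892 → take SL $3,892. Book value $12,976.
Year 6: DB = ⌊$12,976 × 125%/8⌋ = $2,027; SL = ⌊$11,676/3⌋ = $3,892 → take SL $3,892. Book value $9,084.
Year 7: DB = ⌊$9,084 × 125%/8⌋ = $1,419; SL = ⌊$7,784/2⌋ = $3,892 → take SL $3,892. Book value $5,192.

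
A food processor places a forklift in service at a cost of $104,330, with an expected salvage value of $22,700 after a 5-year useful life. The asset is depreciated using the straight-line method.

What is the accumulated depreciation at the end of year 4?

Depreciable base = $104,330 − $22,700 = $81,630.
Annual expense = $81,630 / 5 = $16,326.
End of year 1: book value $88,004.
End of year 2: book value $71,678.
End of year 3: book value $55,352.
End of year 4: book value $39,026.
Accumulated through year 4 = $104,330 − $39,026 = $65,304.

$65,304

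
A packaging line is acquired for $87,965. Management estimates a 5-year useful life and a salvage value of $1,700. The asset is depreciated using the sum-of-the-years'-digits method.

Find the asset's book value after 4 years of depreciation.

Depreciable base = $87,965 − $1,700 = $86,265.
Sum of the years' digits = 5+4+3+2+1 = 15.
Year 1: $86,265 × 5/15 = $28,755. Book value $59,210.
Year 2: $86,265 × 4/15 = $23,004. Book value $36,206.
Year 3: $86,265 × 3/15 = $17,253. Book value $18,953.
Year 4: $86,265 × 2/15 = $11,502. Book value $7,451.

$7,451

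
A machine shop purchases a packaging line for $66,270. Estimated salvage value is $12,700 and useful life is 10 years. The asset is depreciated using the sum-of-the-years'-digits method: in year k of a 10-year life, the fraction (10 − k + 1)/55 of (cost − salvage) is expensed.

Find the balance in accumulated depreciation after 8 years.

$50,648

Depreciable base = $66,270 − $12,700 = $53,570.
Sum of the years' digits = 10+9+8+7+6+5+4+3+2+1 = 55.
Year 1: $53,570 × 10/55 = $9,740. Book value $56,530.
Year 2: $53,570 × 9/55 = $8,766. Book value $47,764.
Year 3: $53,570 × 8/55 = $7,792. Book value $39,972.
Year 4: $53,570 × 7/55 = $6,818. Book value $33,154.
Year 5: $53,570 × 6/55 = $5,844. Book value $27,310.
Year 6: $53,570 × 5/55 = $4,870. Book value $22,440.
Year 7: $53,570 × 4/55 = $3,896. Book value $18,544.
Year 8: $53,570 × 3/55 = $2,922. Book value $15,622.
Accumulated through year 8 = $66,270 − $15,622 = $50,648.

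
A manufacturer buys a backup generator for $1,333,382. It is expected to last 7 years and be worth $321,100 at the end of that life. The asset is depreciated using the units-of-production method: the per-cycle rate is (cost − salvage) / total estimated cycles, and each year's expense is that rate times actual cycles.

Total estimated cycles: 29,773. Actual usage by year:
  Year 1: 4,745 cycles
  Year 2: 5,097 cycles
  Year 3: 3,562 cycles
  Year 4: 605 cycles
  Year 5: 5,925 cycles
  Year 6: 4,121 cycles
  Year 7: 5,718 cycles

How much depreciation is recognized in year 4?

$20,570

Depreciable base = $1,333,382 − $321,100 = $1,012,282.
Rate = $1,012,282 / 29,773 cycles = $34 per cycle.
Year 1: 4,745 × $34 = $161,330. Book value $1,172,052.
Year 2: 5,097 × $34 = $173,298. Book value $998,754.
Year 3: 3,562 × $34 = $121,108. Book value $877,646.
Year 4: 605 × $34 = $20,570. Book value $857,076.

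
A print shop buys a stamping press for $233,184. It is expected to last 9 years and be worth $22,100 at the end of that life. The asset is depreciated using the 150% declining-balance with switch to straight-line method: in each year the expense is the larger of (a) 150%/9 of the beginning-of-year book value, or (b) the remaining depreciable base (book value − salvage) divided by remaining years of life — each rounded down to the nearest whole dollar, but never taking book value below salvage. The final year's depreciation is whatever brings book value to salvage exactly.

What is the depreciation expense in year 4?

Depreciable base = $233,184 − $22,100 = $211,084.
Year 1: DB = ⌊$233,184 × 150%/9⌋ = $38,864; SL = ⌊$211,084/9⌋ = $23,453 → take DB $38,864. Book value $194,320.
Year 2: DB = ⌊$194,320 × 150%/9⌋ = $32,386; SL = ⌊$172,220/8⌋ = $21,527 → take DB $32,386. Book value $161,934.
Year 3: DB = ⌊$161,934 × 150%/9⌋ = $26,989; SL = ⌊$139,834/7⌋ = $19,976 → take DB $26,989. Book value $134,945.
Year 4: DB = ⌊$134,945 × 150%/9⌋ = $22,490; SL = ⌊$112,845/6⌋ = $18,807 → take DB $22,490. Book value $112,455.

$22,490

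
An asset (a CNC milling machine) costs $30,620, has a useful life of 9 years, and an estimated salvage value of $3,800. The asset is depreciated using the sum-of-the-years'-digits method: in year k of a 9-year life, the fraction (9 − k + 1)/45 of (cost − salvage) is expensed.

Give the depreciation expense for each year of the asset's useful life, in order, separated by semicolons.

$5,364; $4,768; $4,172; $3,576; $2,980; $2,384; $1,788; $1,192; $596

Depreciable base = $30,620 − $3,800 = $26,820.
Sum of the years' digits = 9+8+7+6+5+4+3+2+1 = 45.
Year 1: $26,820 × 9/45 = $5,364. Book value $25,256.
Year 2: $26,820 × 8/45 = $4,768. Book value $20,488.
Year 3: $26,820 × 7/45 = $4,172. Book value $16,316.
Year 4: $26,820 × 6/45 = $3,576. Book value $12,740.
Year 5: $26,820 × 5/45 = $2,980. Book value $9,760.
Year 6: $26,820 × 4/45 = $2,384. Book value $7,376.
Year 7: $26,820 × 3/45 = $1,788. Book value $5,588.
Year 8: $26,820 × 2/45 = $1,192. Book value $4,396.
Year 9: $26,820 × 1/45 = $596. Book value $3,800.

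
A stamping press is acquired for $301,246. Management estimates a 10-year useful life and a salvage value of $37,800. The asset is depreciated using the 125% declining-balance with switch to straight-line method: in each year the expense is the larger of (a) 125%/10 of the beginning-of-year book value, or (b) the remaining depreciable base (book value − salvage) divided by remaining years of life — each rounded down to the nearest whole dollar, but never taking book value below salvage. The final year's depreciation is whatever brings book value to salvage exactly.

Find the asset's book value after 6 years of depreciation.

$130,325

Depreciable base = $301,246 − $37,800 = $263,446.
Year 1: DB = ⌊$301,246 × 125%/10⌋ = $37,655; SL = ⌊$263,446/10⌋ = $26,344 → take DB $37,655. Book value $263,591.
Year 2: DB = ⌊$263,591 × 125%/10⌋ = $32,948; SL = ⌊$225,791/9⌋ = $25,087 → take DB $32,948. Book value $230,643.
Year 3: DB = ⌊$230,643 × 125%/10⌋ = $28,830; SL = ⌊$192,843/8⌋ = $24,105 → take DB $28,830. Book value $201,813.
Year 4: DB = ⌊$201,813 × 125%/10⌋ = $25,226; SL = ⌊$164,013/7⌋ = $23,430 → take DB $25,226. Book value $176,587.
Year 5: DB = ⌊$176,587 × 125%/10⌋ = $22,073; SL = ⌊$138,787/6⌋ = $23,131 → take SL $23,131. Book value $153,456.
Year 6: DB = ⌊$153,456 × 125%/10⌋ = $19,182; SL = ⌊$115,656/5⌋ = $23,131 → take SL $23,131. Book value $130,325.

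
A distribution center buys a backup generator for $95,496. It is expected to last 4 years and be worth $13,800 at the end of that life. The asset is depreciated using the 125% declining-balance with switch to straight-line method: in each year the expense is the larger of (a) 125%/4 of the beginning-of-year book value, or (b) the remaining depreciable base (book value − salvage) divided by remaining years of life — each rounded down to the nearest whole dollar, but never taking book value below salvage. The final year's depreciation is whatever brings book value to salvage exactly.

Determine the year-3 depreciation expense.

$15,669

Depreciable base = $95,496 − $13,800 = $81,696.
Year 1: DB = ⌊$95,496 × 125%/4⌋ = $29,842; SL = ⌊$81,696/4⌋ = $20,424 → take DB $29,842. Book value $65,654.
Year 2: DB = ⌊$65,654 × 125%/4⌋ = $20,516; SL = ⌊$51,854/3⌋ = $17,284 → take DB $20,516. Book value $45,138.
Year 3: DB = ⌊$45,138 × 125%/4⌋ = $14,105; SL = ⌊$31,338/2⌋ = $15,669 → take SL $15,669. Book value $29,469.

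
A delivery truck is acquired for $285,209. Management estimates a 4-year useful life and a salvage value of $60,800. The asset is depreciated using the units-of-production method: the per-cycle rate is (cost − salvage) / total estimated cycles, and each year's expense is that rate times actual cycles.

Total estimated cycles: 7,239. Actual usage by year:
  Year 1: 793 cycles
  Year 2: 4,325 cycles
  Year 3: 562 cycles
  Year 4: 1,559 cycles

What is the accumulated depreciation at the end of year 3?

Depreciable base = $285,209 − $60,800 = $224,409.
Rate = $224,409 / 7,239 cycles = $31 per cycle.
Year 1: 793 × $31 = $24,583. Book value $260,626.
Year 2: 4,325 × $31 = $134,075. Book value $126,551.
Year 3: 562 × $31 = $17,422. Book value $109,129.
Accumulated through year 3 = $285,209 − $109,129 = $176,080.

$176,080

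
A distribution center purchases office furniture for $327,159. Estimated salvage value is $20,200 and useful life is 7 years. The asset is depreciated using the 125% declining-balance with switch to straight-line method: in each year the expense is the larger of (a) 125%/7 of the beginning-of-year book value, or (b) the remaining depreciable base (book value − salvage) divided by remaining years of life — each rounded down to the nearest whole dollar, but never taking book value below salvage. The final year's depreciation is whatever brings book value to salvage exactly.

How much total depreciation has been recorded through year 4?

$186,629

Depreciable base = $327,159 − $20,200 = $306,959.
Year 1: DB = ⌊$327,159 × 125%/7⌋ = $58,421; SL = ⌊$306,959/7⌋ = $43,851 → take DB $58,421. Book value $268,738.
Year 2: DB = ⌊$268,738 × 125%/7⌋ = $47,988; SL = ⌊$248,538/6⌋ = $41,423 → take DB $47,988. Book value $220,750.
Year 3: DB = ⌊$220,750 × 125%/7⌋ = $39,419; SL = ⌊$200,550/5⌋ = $40,110 → take SL $40,110. Book value $180,640.
Year 4: DB = ⌊$180,640 × 125%/7⌋ = $32,257; SL = ⌊$160,440/4⌋ = $40,110 → take SL $40,110. Book value $140,530.
Accumulated through year 4 = $327,159 − $140,530 = $186,629.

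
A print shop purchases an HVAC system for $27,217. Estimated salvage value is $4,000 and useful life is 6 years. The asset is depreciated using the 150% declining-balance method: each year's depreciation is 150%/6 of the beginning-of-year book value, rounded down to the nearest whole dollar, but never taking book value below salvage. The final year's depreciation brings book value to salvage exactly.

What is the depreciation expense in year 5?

$2,153

Depreciable base = $27,217 − $4,000 = $23,217.
Year 1: ⌊$27,217 × 150%/6⌋ = $6,804. Book value $20,413.
Year 2: ⌊$20,413 × 150%/6⌋ = $5,103. Book value $15,310.
Year 3: ⌊$15,310 × 150%/6⌋ = $3,827. Book value $11,483.
Year 4: ⌊$11,483 × 150%/6⌋ = $2,870. Book value $8,613.
Year 5: ⌊$8,613 × 150%/6⌋ = $2,153. Book value $6,460.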